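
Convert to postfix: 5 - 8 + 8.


Left to right (same or higher precedence on left)
Postfix: 5 8 - 8 +


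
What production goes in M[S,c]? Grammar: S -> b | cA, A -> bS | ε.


For [S, c]: 'c' ∈ FIRST(cA)
Entry: S -> cA


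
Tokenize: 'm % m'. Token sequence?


Scan left to right, longest-match per lexeme
Tokens: ID(m), OP(%), ID(m)


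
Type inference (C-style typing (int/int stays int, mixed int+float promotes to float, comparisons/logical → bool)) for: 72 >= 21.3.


Operand types: int >= float
Rule: comparison yields bool
Result type: bool


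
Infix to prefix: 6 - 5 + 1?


left-to-right (same/higher precedence on left): tree is (+ (- 6 5) 1)
Prefix: + - 6 5 1


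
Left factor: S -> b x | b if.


Common prefix: 'b'
Factored: S -> b S', S' -> x | if


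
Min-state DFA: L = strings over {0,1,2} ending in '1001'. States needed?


Track the longest suffix of input matching a prefix of '1001': 5 classes (prefixes of length 0..4)
Minimal DFA: 5 states


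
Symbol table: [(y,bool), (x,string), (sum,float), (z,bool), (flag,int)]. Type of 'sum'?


Lookup 'sum' → type float


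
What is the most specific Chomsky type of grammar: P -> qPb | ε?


Single nonterminal LHS, but q^n b^n is not regular
Classification: Type 2 (Context-Free)


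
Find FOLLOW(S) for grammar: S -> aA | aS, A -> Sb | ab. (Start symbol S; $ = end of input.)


$ ∈ FOLLOW(S). For each A -> αBβ: add FIRST(β)\{ε} to FOLLOW(B); if β nullable, add FOLLOW(A).
FOLLOW(S) = {$, b}


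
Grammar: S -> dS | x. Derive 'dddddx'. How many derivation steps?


Derivation: S => dS => ddS => dddS => ddddS => dddddS => dddddx
Steps: 6


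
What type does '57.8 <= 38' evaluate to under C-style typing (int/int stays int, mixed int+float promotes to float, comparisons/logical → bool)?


Operand types: float <= int
Rule: comparison yields bool
Result type: bool


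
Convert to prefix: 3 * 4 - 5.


left-to-right (same/higher precedence on left): tree is (- (* 3 4) 5)
Prefix: - * 3 4 5


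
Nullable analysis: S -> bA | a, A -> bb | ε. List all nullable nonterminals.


A nonterminal is nullable iff some alternative derives ε (directly, or every symbol in it is nullable)
Nullable: {A}


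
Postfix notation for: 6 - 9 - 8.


Left to right (same or higher precedence on left)
Postfix: 6 9 - 8 -


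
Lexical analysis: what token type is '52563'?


Pattern: digits only
Type: INTEGER_LITERAL


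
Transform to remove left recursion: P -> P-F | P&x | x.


Left-recursive alternatives: P-F, P&x; non-recursive: x
Introduce P': P -> xP', P' -> -FP' | &xP' | ε


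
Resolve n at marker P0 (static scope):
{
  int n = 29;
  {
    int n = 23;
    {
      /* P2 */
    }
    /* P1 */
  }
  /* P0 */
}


n declared in the same block as P0
n = 29


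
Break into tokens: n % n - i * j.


Scan left to right, longest-match per lexeme
Tokens: ID(n), OP(%), ID(n), OP(-), ID(i), OP(*), ID(j)


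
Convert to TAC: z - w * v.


Break into single-operator statements:
t1 = w * v
t2 = z - t1


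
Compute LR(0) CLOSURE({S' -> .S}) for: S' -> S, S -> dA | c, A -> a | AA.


Start: S' -> .S
For each item with dot before a nonterminal B, add B -> .γ for every B-production
Closure: [S' -> .S, S -> .dA, S -> .c]


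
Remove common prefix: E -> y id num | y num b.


Common prefix: 'y'
Factored: E -> y E', E' -> id num | num b


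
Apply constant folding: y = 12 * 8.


12 * 8 = 96 at compile time
Optimized: y = 96


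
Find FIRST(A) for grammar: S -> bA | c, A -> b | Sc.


Per alternative of A: FIRST(b) = {b}; FIRST(Sc) = {b, c}
FIRST(A) = {b, c}


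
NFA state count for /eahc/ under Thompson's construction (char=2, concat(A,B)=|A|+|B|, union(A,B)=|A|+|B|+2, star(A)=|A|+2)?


Syntax tree has 4 char leaf(s), 0 union(s), 0 star(s)
chars contribute 4×2 = 8; each union adds +2; each star adds +2
Total: 8 + 0 + 0 = 8 states


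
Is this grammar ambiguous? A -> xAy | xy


balanced x^n…y^n: each string has a unique parse
Unambiguous


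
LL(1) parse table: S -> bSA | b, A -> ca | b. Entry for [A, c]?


For [A, c]: 'c' ∈ FIRST(ca)
Entry: A -> ca


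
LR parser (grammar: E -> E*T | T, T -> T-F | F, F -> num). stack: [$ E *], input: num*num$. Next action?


no handle ('E*' is not any RHS); shift 'num'
Action: shift


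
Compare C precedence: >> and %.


'%' is multiplicative (level 10); '>>' is shift (level 8)
Higher level binds tighter
'%' has higher precedence than '>>'


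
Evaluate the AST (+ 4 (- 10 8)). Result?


Evaluate inner: (- 10 8) = 2
Evaluate root: (+ 4 2) = 6
Result: 6


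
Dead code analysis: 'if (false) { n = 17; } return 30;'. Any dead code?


condition is constant false, so the whole block is unreachable
Dead: 'if (false) { n = 17; }'


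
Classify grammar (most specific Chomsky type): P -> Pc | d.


Left-linear: every RHS is a terminal or one nonterminal followed by a terminal
Classification: Type 3 (Regular)


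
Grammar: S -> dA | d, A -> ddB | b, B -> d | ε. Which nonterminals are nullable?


A nonterminal is nullable iff some alternative derives ε (directly, or every symbol in it is nullable)
Nullable: {B}


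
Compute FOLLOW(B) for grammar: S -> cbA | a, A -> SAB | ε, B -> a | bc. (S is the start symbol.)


$ ∈ FOLLOW(S). For each A -> αBβ: add FIRST(β)\{ε} to FOLLOW(B); if β nullable, add FOLLOW(A).
FOLLOW(B) = {$, a, b, c}


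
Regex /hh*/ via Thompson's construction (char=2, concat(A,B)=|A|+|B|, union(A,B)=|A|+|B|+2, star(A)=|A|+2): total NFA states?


Syntax tree has 2 char leaf(s), 0 union(s), 1 star(s)
chars contribute 2×2 = 4; each union adds +2; each star adds +2
Total: 4 + 0 + 2 = 6 states


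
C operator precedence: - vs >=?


'-' is additive (level 9); '>=' is relational (level 7)
Higher level binds tighter
'-' has higher precedence than '>='


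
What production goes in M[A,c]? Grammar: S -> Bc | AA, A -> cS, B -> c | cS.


For [A, c]: 'c' ∈ FIRST(cS)
Entry: A -> cS


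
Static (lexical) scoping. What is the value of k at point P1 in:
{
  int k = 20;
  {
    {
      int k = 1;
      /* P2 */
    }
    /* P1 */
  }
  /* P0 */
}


P1's block does not declare k; resolves to the enclosing declaration at depth 0
k = 20


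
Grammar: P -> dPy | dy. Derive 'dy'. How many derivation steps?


Derivation: P => dy
Steps: 1


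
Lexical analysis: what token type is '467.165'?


Pattern: digits with a decimal point
Type: FLOAT_LITERAL


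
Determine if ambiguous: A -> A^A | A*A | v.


'v^v*v' has two parse trees (no precedence encoded between ^ and *)
Ambiguous


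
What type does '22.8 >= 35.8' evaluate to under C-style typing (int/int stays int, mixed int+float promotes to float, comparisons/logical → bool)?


Operand types: float >= float
Rule: comparison yields bool
Result type: bool


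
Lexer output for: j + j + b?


Scan left to right, longest-match per lexeme
Tokens: ID(j), OP(+), ID(j), OP(+), ID(b)


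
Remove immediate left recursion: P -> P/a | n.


Left-recursive alternatives: P/a; non-recursive: n
Introduce P': P -> nP', P' -> /aP' | ε


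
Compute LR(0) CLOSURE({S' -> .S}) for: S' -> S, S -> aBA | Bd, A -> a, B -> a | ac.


Start: S' -> .S
For each item with dot before a nonterminal B, add B -> .γ for every B-production
Closure: [S' -> .S, S -> .aBA, S -> .Bd, B -> .a, B -> .ac]


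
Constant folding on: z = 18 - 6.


18 - 6 = 12 at compile time
Optimized: z = 12


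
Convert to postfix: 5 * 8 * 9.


Left to right (same or higher precedence on left)
Postfix: 5 8 * 9 *


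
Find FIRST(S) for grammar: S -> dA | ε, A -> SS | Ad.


Per alternative of S: FIRST(dA) = {d}; FIRST(ε) = {ε}
FIRST(S) = {d, ε}


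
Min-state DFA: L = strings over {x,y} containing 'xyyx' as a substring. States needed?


KMP-style automaton: 4 progress states + 1 absorbing accept = 5
Minimal DFA: 5 states


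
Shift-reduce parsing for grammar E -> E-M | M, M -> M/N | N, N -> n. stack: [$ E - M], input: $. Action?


handle 'E-M' on top; lookahead ∈ FOLLOW(E) = {-, $}
Action: reduce (E -> E-M)


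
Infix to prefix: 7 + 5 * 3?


'*' binds tighter: tree is (+ 7 (* 5 3))
Prefix: + 7 * 5 3


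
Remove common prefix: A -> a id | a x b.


Common prefix: 'a'
Factored: A -> a A', A' -> id | x b


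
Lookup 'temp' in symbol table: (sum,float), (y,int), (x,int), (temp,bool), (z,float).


Lookup 'temp' → type bool


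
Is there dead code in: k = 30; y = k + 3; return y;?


k is read by y's definition; y is returned
No dead code


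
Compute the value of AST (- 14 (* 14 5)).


Evaluate inner: (* 14 5) = 70
Evaluate root: (- 14 70) = -56
Result: -56


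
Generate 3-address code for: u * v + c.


Break into single-operator statements:
t1 = u * v
t2 = t1 + c


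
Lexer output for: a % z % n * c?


Scan left to right, longest-match per lexeme
Tokens: ID(a), OP(%), ID(z), OP(%), ID(n), OP(*), ID(c)


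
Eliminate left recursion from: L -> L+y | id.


Left-recursive alternatives: L+y; non-recursive: id
Introduce L': L -> idL', L' -> +yL' | ε


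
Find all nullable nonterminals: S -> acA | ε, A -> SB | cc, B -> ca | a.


A nonterminal is nullable iff some alternative derives ε (directly, or every symbol in it is nullable)
Nullable: {S}


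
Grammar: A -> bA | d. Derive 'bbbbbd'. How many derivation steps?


Derivation: A => bA => bbA => bbbA => bbbbA => bbbbbA => bbbbbd
Steps: 6


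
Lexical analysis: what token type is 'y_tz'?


Pattern: letter/underscore followed by alphanumerics, not a keyword
Type: IDENTIFIER


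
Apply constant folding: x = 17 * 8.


17 * 8 = 136 at compile time
Optimized: x = 136


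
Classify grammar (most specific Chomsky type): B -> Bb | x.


Left-linear: every RHS is a terminal or one nonterminal followed by a terminal
Classification: Type 3 (Regular)


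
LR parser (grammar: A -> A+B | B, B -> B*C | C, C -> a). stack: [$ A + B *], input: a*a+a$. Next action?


no handle; shift 'a'
Action: shift


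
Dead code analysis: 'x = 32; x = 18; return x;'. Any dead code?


first assignment to x is overwritten before any read
Dead: 'x = 32'


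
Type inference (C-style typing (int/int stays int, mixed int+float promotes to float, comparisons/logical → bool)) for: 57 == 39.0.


Operand types: int == float
Rule: comparison yields bool
Result type: bool


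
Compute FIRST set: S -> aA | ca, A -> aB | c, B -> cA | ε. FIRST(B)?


Per alternative of B: FIRST(cA) = {c}; FIRST(ε) = {ε}
FIRST(B) = {c, ε}


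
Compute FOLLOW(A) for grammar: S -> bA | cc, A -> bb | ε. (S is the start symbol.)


$ ∈ FOLLOW(S). For each A -> αBβ: add FIRST(β)\{ε} to FOLLOW(B); if β nullable, add FOLLOW(A).
FOLLOW(A) = {$}


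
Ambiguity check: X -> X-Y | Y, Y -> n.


precedence layered via separate nonterminal Y: deterministic
Unambiguous


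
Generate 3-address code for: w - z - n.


Break into single-operator statements:
t1 = w - z
t2 = t1 - n


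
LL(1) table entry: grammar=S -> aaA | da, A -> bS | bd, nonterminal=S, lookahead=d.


For [S, d]: 'd' ∈ FIRST(da)
Entry: S -> da


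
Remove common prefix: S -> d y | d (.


Common prefix: 'd'
Factored: S -> d S', S' -> y | (


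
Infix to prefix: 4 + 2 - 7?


left-to-right (same/higher precedence on left): tree is (- (+ 4 2) 7)
Prefix: - + 4 2 7


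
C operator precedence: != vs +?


'+' is additive (level 9); '!=' is equality (level 6)
Higher level binds tighter
'+' has higher precedence than '!='


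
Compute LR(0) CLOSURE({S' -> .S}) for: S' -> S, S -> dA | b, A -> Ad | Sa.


Start: S' -> .S
For each item with dot before a nonterminal B, add B -> .γ for every B-production
Closure: [S' -> .S, S -> .dA, S -> .b]


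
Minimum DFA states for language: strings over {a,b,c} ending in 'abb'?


Track the longest suffix of input matching a prefix of 'abb': 4 classes (prefixes of length 0..3)
Minimal DFA: 4 states


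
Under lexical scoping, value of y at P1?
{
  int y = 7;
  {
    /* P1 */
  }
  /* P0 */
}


P1's block does not declare y; resolves to the enclosing declaration at depth 0
y = 7


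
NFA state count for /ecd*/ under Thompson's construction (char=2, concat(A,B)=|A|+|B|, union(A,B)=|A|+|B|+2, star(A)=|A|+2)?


Syntax tree has 3 char leaf(s), 0 union(s), 1 star(s)
chars contribute 3×2 = 6; each union adds +2; each star adds +2
Total: 6 + 0 + 2 = 8 states


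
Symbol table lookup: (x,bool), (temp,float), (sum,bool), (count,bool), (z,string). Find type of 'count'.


Lookup 'count' → type bool


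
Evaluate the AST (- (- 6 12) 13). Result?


Evaluate inner: (- 6 12) = -6
Evaluate root: (- -6 13) = -19
Result: -19


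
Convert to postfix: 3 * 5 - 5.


Left to right (same or higher precedence on left)
Postfix: 3 5 * 5 -


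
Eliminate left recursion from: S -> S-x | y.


Left-recursive alternatives: S-x; non-recursive: y
Introduce S': S -> yS', S' -> -xS' | ε


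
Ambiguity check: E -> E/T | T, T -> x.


precedence layered via separate nonterminal T: deterministic
Unambiguous


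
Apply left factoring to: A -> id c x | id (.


Common prefix: 'id'
Factored: A -> id A', A' -> c x | (


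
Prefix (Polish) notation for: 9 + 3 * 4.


'*' binds tighter: tree is (+ 9 (* 3 4))
Prefix: + 9 * 3 4


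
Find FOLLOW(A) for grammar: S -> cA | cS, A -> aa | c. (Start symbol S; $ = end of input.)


$ ∈ FOLLOW(S). For each A -> αBβ: add FIRST(β)\{ε} to FOLLOW(B); if β nullable, add FOLLOW(A).
FOLLOW(A) = {$}


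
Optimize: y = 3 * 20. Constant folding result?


3 * 20 = 60 at compile time
Optimized: y = 60


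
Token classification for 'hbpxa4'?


Pattern: letter/underscore followed by alphanumerics, not a keyword
Type: IDENTIFIER


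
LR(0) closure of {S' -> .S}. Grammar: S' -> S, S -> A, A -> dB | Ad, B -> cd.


Start: S' -> .S
For each item with dot before a nonterminal B, add B -> .γ for every B-production
Closure: [S' -> .S, S -> .A, A -> .dB, A -> .Ad]


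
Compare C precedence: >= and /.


'/' is multiplicative (level 10); '>=' is relational (level 7)
Higher level binds tighter
'/' has higher precedence than '>='


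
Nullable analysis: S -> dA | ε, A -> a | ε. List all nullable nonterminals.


A nonterminal is nullable iff some alternative derives ε (directly, or every symbol in it is nullable)
Nullable: {A, S}


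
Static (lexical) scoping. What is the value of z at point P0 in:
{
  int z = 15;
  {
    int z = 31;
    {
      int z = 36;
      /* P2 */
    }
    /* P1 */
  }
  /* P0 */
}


z declared in the same block as P0
z = 15


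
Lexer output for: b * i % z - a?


Scan left to right, longest-match per lexeme
Tokens: ID(b), OP(*), ID(i), OP(%), ID(z), OP(-), ID(a)


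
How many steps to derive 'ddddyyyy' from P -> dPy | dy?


Derivation: P => dPy => ddPyy => dddPyyy => ddddyyyy
Steps: 4


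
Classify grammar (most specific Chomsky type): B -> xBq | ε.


Single nonterminal LHS, but x^n q^n is not regular
Classification: Type 2 (Context-Free)


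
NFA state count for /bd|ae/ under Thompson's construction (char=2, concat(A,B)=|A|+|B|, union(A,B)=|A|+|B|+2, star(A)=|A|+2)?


Syntax tree has 4 char leaf(s), 1 union(s), 0 star(s)
chars contribute 4×2 = 8; each union adds +2; each star adds +2
Total: 8 + 2 + 0 = 10 states


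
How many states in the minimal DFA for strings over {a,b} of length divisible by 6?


Track length mod 6: states 0..5, accept at 0
Minimal DFA: 6 states


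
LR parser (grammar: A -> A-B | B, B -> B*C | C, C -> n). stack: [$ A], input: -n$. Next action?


shift '-' to continue A -> A-B
Action: shift


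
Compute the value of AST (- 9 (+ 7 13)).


Evaluate inner: (+ 7 13) = 20
Evaluate root: (- 9 20) = -11
Result: -11


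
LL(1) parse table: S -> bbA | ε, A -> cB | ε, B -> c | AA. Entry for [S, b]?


For [S, b]: 'b' ∈ FIRST(bbA)
Entry: S -> bbA


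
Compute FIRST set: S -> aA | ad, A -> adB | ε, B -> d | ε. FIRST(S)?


Per alternative of S: FIRST(aA) = {a}; FIRST(ad) = {a}
FIRST(S) = {a}


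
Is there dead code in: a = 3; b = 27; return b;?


a is assigned but never read
Dead: 'a = 3'


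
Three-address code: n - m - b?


Break into single-operator statements:
t1 = n - m
t2 = t1 - b


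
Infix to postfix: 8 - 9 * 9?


* has higher precedence, evaluate 9*9 first
Postfix: 8 9 9 * -


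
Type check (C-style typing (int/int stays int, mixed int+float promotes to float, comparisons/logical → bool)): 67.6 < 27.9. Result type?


Operand types: float < float
Rule: comparison yields bool
Result type: bool


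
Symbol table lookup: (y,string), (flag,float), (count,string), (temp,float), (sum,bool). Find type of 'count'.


Lookup 'count' → type string


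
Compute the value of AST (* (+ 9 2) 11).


Evaluate inner: (+ 9 2) = 11
Evaluate root: (* 11 11) = 121
Result: 121


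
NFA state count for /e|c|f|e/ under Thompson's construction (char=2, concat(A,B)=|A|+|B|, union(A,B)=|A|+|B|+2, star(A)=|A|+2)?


Syntax tree has 4 char leaf(s), 3 union(s), 0 star(s)
chars contribute 4×2 = 8; each union adds +2; each star adds +2
Total: 8 + 6 + 0 = 14 states


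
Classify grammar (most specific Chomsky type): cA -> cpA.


LHS has context (more than one symbol) and |LHS| ≤ |RHS|
Classification: Type 1 (Context-Sensitive)


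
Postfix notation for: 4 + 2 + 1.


Left to right (same or higher precedence on left)
Postfix: 4 2 + 1 +


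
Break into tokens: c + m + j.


Scan left to right, longest-match per lexeme
Tokens: ID(c), OP(+), ID(m), OP(+), ID(j)


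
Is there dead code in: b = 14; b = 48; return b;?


first assignment to b is overwritten before any read
Dead: 'b = 14'


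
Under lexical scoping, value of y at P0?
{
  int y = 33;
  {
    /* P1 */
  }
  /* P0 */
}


y declared in the same block as P0
y = 33


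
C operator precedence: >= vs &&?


'>=' is relational (level 7); '&&' is logical AND (level 2)
Higher level binds tighter
'>=' has higher precedence than '&&'


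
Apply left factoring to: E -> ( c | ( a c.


Common prefix: '('
Factored: E -> ( E', E' -> c | a c


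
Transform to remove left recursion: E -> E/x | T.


Left-recursive alternatives: E/x; non-recursive: T
Introduce E': E -> TE', E' -> /xE' | ε


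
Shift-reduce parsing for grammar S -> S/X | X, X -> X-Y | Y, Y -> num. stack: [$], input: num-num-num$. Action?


no handle on stack; shift 'num'
Action: shift


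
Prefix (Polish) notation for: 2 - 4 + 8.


left-to-right (same/higher precedence on left): tree is (+ (- 2 4) 8)
Prefix: + - 2 4 8


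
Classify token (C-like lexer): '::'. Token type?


Pattern: operator symbol
Type: OPERATOR


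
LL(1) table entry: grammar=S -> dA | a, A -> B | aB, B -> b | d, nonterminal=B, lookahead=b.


For [B, b]: 'b' ∈ FIRST(b)
Entry: B -> b


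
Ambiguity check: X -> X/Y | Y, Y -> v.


precedence layered via separate nonterminal Y: deterministic
Unambiguous


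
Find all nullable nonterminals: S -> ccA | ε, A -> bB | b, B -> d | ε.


A nonterminal is nullable iff some alternative derives ε (directly, or every symbol in it is nullable)
Nullable: {B, S}


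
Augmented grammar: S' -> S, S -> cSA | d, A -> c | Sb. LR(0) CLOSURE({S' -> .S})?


Start: S' -> .S
For each item with dot before a nonterminal B, add B -> .γ for every B-production
Closure: [S' -> .S, S -> .cSA, S -> .d]


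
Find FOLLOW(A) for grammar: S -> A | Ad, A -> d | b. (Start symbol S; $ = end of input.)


$ ∈ FOLLOW(S). For each A -> αBβ: add FIRST(β)\{ε} to FOLLOW(B); if β nullable, add FOLLOW(A).
FOLLOW(A) = {$, d}


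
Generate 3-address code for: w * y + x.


Break into single-operator statements:
t1 = w * y
t2 = t1 + x


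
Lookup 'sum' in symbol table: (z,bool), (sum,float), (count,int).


Lookup 'sum' → type float


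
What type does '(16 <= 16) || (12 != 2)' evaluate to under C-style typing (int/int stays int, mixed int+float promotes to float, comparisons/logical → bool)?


Operand types: bool || bool
Rule: logical operators take bool operands and yield bool
Result type: bool


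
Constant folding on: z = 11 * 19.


11 * 19 = 209 at compile time
Optimized: z = 209


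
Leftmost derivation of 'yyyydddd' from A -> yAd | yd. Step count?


Derivation: A => yAd => yyAdd => yyyAddd => yyyydddd
Steps: 4


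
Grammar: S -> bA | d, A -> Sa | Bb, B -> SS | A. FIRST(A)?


Per alternative of A: FIRST(Sa) = {b, d}; FIRST(Bb) = {b, d}
FIRST(A) = {b, d}


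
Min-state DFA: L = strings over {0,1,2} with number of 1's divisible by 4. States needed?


Track (count of 1) mod 4: states 0..3, accept at 0
Minimal DFA: 4 states


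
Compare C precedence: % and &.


'%' is multiplicative (level 10); '&' is bitwise AND (level 5)
Higher level binds tighter
'%' has higher precedence than '&'


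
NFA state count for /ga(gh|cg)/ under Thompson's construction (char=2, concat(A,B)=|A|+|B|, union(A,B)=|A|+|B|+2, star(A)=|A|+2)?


Syntax tree has 6 char leaf(s), 1 union(s), 0 star(s)
chars contribute 6×2 = 12; each union adds +2; each star adds +2
Total: 12 + 2 + 0 = 14 states


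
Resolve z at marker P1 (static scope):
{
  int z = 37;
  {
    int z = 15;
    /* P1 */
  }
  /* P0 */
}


z declared in the same block as P1
z = 15


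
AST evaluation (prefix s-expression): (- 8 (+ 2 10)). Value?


Evaluate inner: (+ 2 10) = 12
Evaluate root: (- 8 12) = -4
Result: -4


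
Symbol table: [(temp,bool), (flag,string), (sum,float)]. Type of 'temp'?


Lookup 'temp' → type bool


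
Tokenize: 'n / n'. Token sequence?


Scan left to right, longest-match per lexeme
Tokens: ID(n), OP(/), ID(n)


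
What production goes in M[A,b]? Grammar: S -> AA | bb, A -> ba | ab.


For [A, b]: 'b' ∈ FIRST(ba)
Entry: A -> ba


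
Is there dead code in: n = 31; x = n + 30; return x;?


n is read by x's definition; x is returned
No dead code


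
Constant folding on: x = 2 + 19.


2 + 19 = 21 at compile time
Optimized: x = 21


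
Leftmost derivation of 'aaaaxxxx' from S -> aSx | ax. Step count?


Derivation: S => aSx => aaSxx => aaaSxxx => aaaaxxxx
Steps: 4


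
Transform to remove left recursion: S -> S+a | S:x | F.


Left-recursive alternatives: S+a, S:x; non-recursive: F
Introduce S': S -> FS', S' -> +aS' | :xS' | ε


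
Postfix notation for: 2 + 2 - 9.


Left to right (same or higher precedence on left)
Postfix: 2 2 + 9 -


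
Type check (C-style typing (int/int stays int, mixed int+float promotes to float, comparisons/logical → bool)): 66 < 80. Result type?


Operand types: int < int
Rule: comparison yields bool
Result type: bool


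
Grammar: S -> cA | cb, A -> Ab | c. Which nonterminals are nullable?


A nonterminal is nullable iff some alternative derives ε (directly, or every symbol in it is nullable)
Nullable: {}


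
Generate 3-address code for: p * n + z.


Break into single-operator statements:
t1 = p * n
t2 = t1 + z


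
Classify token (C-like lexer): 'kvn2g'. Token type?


Pattern: letter/underscore followed by alphanumerics, not a keyword
Type: IDENTIFIER


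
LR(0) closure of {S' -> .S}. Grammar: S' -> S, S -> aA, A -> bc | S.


Start: S' -> .S
For each item with dot before a nonterminal B, add B -> .γ for every B-production
Closure: [S' -> .S, S -> .aA]


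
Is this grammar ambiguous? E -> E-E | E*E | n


'n-n*n' has two parse trees (no precedence encoded between - and *)
Ambiguous


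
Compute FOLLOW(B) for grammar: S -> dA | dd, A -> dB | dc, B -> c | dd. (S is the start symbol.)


$ ∈ FOLLOW(S). For each A -> αBβ: add FIRST(β)\{ε} to FOLLOW(B); if β nullable, add FOLLOW(A).
FOLLOW(B) = {$}


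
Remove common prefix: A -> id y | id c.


Common prefix: 'id'
Factored: A -> id A', A' -> y | c


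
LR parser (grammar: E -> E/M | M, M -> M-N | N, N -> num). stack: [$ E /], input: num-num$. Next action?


no handle ('E/' is not any RHS); shift 'num'
Action: shift


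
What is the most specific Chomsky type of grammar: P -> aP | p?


Right-linear: every RHS is a terminal or a terminal followed by one nonterminal
Classification: Type 3 (Regular)


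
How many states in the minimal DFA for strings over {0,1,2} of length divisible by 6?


Track length mod 6: states 0..5, accept at 0
Minimal DFA: 6 states


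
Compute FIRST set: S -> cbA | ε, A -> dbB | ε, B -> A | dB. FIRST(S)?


Per alternative of S: FIRST(cbA) = {c}; FIRST(ε) = {ε}
FIRST(S) = {c, ε}


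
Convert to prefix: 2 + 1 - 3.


left-to-right (same/higher precedence on left): tree is (- (+ 2 1) 3)
Prefix: - + 2 1 3


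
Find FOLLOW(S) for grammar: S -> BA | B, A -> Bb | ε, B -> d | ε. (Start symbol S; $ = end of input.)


$ ∈ FOLLOW(S). For each A -> αBβ: add FIRST(β)\{ε} to FOLLOW(B); if β nullable, add FOLLOW(A).
FOLLOW(S) = {$}


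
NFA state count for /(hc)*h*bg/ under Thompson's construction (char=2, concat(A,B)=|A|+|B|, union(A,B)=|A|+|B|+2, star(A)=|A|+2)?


Syntax tree has 5 char leaf(s), 0 union(s), 2 star(s)
chars contribute 5×2 = 10; each union adds +2; each star adds +2
Total: 10 + 0 + 4 = 14 states


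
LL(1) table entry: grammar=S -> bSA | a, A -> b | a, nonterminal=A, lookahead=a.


For [A, a]: 'a' ∈ FIRST(a)
Entry: A -> a


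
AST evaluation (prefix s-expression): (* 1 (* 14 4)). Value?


Evaluate inner: (* 14 4) = 56
Evaluate root: (* 1 56) = 56
Result: 56


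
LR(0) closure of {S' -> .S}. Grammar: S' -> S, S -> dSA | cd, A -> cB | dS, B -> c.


Start: S' -> .S
For each item with dot before a nonterminal B, add B -> .γ for every B-production
Closure: [S' -> .S, S -> .dSA, S -> .cd]


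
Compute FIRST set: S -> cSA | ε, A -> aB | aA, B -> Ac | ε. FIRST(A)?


Per alternative of A: FIRST(aB) = {a}; FIRST(aA) = {a}
FIRST(A) = {a}


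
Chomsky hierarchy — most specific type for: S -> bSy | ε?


Single nonterminal LHS, but b^n y^n is not regular
Classification: Type 2 (Context-Free)


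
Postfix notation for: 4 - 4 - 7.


Left to right (same or higher precedence on left)
Postfix: 4 4 - 7 -


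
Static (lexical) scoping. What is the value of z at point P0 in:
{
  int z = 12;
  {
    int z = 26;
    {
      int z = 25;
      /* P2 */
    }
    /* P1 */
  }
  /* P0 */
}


z declared in the same block as P0
z = 12


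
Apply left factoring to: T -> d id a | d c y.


Common prefix: 'd'
Factored: T -> d T', T' -> id a | c y


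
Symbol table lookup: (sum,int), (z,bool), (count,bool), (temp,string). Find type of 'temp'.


Lookup 'temp' → type string


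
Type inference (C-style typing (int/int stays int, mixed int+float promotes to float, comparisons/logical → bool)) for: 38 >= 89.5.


Operand types: int >= float
Rule: comparison yields bool
Result type: bool


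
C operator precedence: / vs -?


'/' is multiplicative (level 10); '-' is additive (level 9)
Higher level binds tighter
'/' has higher precedence than '-'


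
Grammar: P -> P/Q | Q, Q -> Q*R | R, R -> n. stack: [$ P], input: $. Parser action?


start symbol P on stack, input exhausted
Action: accept


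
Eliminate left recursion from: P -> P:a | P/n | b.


Left-recursive alternatives: P:a, P/n; non-recursive: b
Introduce P': P -> bP', P' -> :aP' | /nP' | ε


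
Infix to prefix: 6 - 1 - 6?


left-to-right (same/higher precedence on left): tree is (- (- 6 1) 6)
Prefix: - - 6 1 6


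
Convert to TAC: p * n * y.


Break into single-operator statements:
t1 = p * n
t2 = t1 * y


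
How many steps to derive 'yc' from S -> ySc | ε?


Derivation: S => ySc => yc
Steps: 2


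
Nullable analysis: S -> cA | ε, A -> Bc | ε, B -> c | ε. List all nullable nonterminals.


A nonterminal is nullable iff some alternative derives ε (directly, or every symbol in it is nullable)
Nullable: {A, B, S}


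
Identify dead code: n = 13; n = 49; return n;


first assignment to n is overwritten before any read
Dead: 'n = 13'


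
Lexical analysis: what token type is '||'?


Pattern: operator symbol
Type: OPERATOR


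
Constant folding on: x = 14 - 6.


14 - 6 = 8 at compile time
Optimized: x = 8


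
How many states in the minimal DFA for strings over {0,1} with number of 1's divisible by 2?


Track (count of 1) mod 2: states 0..1, accept at 0
Minimal DFA: 2 states


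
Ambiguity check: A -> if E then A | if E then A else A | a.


dangling else: 'if E then if E then a else a' parses two ways
Ambiguous


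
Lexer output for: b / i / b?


Scan left to right, longest-match per lexeme
Tokens: ID(b), OP(/), ID(i), OP(/), ID(b)


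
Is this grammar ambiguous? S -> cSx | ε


balanced c^n…x^n: each string has a unique parse
Unambiguous


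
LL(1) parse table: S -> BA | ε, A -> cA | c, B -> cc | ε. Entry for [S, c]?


For [S, c]: 'c' ∈ FIRST(BA)
Entry: S -> BA


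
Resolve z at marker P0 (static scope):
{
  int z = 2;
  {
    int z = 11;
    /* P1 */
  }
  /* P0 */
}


z declared in the same block as P0
z = 2


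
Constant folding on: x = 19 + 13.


19 + 13 = 32 at compile time
Optimized: x = 32


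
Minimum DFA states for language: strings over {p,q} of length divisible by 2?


Track length mod 2: states 0..1, accept at 0
Minimal DFA: 2 states


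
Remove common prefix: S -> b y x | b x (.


Common prefix: 'b'
Factored: S -> b S', S' -> y x | x (


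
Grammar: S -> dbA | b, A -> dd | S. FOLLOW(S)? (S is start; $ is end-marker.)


$ ∈ FOLLOW(S). For each A -> αBβ: add FIRST(β)\{ε} to FOLLOW(B); if β nullable, add FOLLOW(A).
FOLLOW(S) = {$}


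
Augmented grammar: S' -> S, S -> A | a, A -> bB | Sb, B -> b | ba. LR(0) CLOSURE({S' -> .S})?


Start: S' -> .S
For each item with dot before a nonterminal B, add B -> .γ for every B-production
Closure: [S' -> .S, S -> .A, S -> .a, A -> .bB, A -> .Sb]


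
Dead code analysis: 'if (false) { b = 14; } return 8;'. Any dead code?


condition is constant false, so the whole block is unreachable
Dead: 'if (false) { b = 14; }'


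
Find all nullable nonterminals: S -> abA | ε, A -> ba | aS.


A nonterminal is nullable iff some alternative derives ε (directly, or every symbol in it is nullable)
Nullable: {S}


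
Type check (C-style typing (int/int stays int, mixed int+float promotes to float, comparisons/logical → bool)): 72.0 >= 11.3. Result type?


Operand types: float >= float
Rule: comparison yields bool
Result type: bool


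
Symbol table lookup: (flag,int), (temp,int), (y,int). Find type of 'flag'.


Lookup 'flag' → type int


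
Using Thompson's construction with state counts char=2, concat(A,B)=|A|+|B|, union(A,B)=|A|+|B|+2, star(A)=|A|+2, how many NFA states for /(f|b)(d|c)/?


Syntax tree has 4 char leaf(s), 2 union(s), 0 star(s)
chars contribute 4×2 = 8; each union adds +2; each star adds +2
Total: 8 + 4 + 0 = 12 states


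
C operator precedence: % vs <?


'%' is multiplicative (level 10); '<' is relational (level 7)
Higher level binds tighter
'%' has higher precedence than '<'


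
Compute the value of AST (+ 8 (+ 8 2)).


Evaluate inner: (+ 8 2) = 10
Evaluate root: (+ 8 10) = 18
Result: 18


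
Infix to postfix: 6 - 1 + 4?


Left to right (same or higher precedence on left)
Postfix: 6 1 - 4 +


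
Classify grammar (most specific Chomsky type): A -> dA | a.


Right-linear: every RHS is a terminal or a terminal followed by one nonterminal
Classification: Type 3 (Regular)


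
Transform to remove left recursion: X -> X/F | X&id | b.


Left-recursive alternatives: X/F, X&id; non-recursive: b
Introduce X': X -> bX', X' -> /FX' | &idX' | ε


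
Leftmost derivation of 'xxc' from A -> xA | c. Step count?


Derivation: A => xA => xxA => xxc
Steps: 3


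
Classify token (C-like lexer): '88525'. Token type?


Pattern: digits only
Type: INTEGER_LITERAL


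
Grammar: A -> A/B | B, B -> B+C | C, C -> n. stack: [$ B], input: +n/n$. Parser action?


shift '+' to continue B -> B+C
Action: shift


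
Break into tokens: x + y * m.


Scan left to right, longest-match per lexeme
Tokens: ID(x), OP(+), ID(y), OP(*), ID(m)


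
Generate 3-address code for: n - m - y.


Break into single-operator statements:
t1 = n - m
t2 = t1 - y


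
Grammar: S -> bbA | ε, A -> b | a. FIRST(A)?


Per alternative of A: FIRST(b) = {b}; FIRST(a) = {a}
FIRST(A) = {a, b}


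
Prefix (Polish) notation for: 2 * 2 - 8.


left-to-right (same/higher precedence on left): tree is (- (* 2 2) 8)
Prefix: - * 2 2 8


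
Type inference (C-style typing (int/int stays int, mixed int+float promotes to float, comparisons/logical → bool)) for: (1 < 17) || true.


Operand types: bool || bool
Rule: logical operators take bool operands and yield bool
Result type: bool


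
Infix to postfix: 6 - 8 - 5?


Left to right (same or higher precedence on left)
Postfix: 6 8 - 5 -


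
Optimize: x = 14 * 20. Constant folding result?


14 * 20 = 280 at compile time
Optimized: x = 280


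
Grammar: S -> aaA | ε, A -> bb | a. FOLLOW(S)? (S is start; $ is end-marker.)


$ ∈ FOLLOW(S). For each A -> αBβ: add FIRST(β)\{ε} to FOLLOW(B); if β nullable, add FOLLOW(A).
FOLLOW(S) = {$}


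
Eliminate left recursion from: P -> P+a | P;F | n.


Left-recursive alternatives: P+a, P;F; non-recursive: n
Introduce P': P -> nP', P' -> +aP' | ;FP' | ε


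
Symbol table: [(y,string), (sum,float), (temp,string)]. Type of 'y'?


Lookup 'y' → type string


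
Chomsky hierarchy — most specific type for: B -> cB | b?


Right-linear: every RHS is a terminal or a terminal followed by one nonterminal
Classification: Type 3 (Regular)


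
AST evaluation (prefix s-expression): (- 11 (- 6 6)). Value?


Evaluate inner: (- 6 6) = 0
Evaluate root: (- 11 0) = 11
Result: 11


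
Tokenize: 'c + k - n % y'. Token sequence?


Scan left to right, longest-match per lexeme
Tokens: ID(c), OP(+), ID(k), OP(-), ID(n), OP(%), ID(y)


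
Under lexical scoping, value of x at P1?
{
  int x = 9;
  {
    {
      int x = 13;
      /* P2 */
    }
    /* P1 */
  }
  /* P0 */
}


P1's block does not declare x; resolves to the enclosing declaration at depth 0
x = 9


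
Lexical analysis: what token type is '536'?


Pattern: digits only
Type: INTEGER_LITERAL


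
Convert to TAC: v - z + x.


Break into single-operator statements:
t1 = v - z
t2 = t1 + x


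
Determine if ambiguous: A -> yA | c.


right-linear, alternatives start with distinct terminals 'y' vs 'c': unique leftmost derivation
Unambiguous


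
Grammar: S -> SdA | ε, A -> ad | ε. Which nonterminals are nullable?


A nonterminal is nullable iff some alternative derives ε (directly, or every symbol in it is nullable)
Nullable: {A, S}


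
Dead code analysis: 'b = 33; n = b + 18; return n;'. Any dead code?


b is read by n's definition; n is returned
No dead code


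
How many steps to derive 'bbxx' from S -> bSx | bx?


Derivation: S => bSx => bbxx
Steps: 2


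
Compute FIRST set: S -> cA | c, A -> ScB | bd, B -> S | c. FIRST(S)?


Per alternative of S: FIRST(cA) = {c}; FIRST(c) = {c}
FIRST(S) = {c}


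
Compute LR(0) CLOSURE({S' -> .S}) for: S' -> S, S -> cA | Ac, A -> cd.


Start: S' -> .S
For each item with dot before a nonterminal B, add B -> .γ for every B-production
Closure: [S' -> .S, S -> .cA, S -> .Ac, A -> .cd]


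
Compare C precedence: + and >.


'+' is additive (level 9); '>' is relational (level 7)
Higher level binds tighter
'+' has higher precedence than '>'


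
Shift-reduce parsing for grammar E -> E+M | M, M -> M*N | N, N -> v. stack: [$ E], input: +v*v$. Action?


shift '+' to continue E -> E+M
Action: shift


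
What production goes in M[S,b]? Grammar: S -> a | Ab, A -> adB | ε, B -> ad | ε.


For [S, b]: 'b' ∈ FIRST(Ab)
Entry: S -> Ab


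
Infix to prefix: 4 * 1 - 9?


left-to-right (same/higher precedence on left): tree is (- (* 4 1) 9)
Prefix: - * 4 1 9


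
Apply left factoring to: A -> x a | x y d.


Common prefix: 'x'
Factored: A -> x A', A' -> a | y d


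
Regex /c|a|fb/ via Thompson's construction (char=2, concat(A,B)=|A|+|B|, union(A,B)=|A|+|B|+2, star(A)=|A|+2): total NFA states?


Syntax tree has 4 char leaf(s), 2 union(s), 0 star(s)
chars contribute 4×2 = 8; each union adds +2; each star adds +2
Total: 8 + 4 + 0 = 12 states


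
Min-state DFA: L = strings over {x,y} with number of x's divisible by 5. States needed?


Track (count of x) mod 5: states 0..4, accept at 0
Minimal DFA: 5 states


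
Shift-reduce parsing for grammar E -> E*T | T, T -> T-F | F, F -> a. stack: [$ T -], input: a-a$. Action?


no handle; shift 'a'
Action: shift


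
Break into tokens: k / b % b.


Scan left to right, longest-match per lexeme
Tokens: ID(k), OP(/), ID(b), OP(%), ID(b)


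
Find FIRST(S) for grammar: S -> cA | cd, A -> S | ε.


Per alternative of S: FIRST(cA) = {c}; FIRST(cd) = {c}
FIRST(S) = {c}


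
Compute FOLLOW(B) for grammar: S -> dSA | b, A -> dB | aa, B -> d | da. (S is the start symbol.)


$ ∈ FOLLOW(S). For each A -> αBβ: add FIRST(β)\{ε} to FOLLOW(B); if β nullable, add FOLLOW(A).
FOLLOW(B) = {$, a, d}


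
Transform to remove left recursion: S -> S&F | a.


Left-recursive alternatives: S&F; non-recursive: a
Introduce S': S -> aS', S' -> &FS' | ε


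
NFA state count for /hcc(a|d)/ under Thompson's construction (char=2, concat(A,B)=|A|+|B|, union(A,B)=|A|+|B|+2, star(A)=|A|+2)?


Syntax tree has 5 char leaf(s), 1 union(s), 0 star(s)
chars contribute 5×2 = 10; each union adds +2; each star adds +2
Total: 10 + 2 + 0 = 12 states


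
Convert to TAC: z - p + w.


Break into single-operator statements:
t1 = z - p
t2 = t1 + w


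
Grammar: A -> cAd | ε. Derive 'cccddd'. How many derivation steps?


Derivation: A => cAd => ccAdd => cccAddd => cccddd
Steps: 4


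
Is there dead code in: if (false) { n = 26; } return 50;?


condition is constant false, so the whole block is unreachable
Dead: 'if (false) { n = 26; }'


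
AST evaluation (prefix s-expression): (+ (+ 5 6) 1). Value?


Evaluate inner: (+ 5 6) = 11
Evaluate root: (+ 11 1) = 12
Result: 12


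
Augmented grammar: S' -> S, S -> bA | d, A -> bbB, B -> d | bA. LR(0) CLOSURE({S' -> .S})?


Start: S' -> .S
For each item with dot before a nonterminal B, add B -> .γ for every B-production
Closure: [S' -> .S, S -> .bA, S -> .d]


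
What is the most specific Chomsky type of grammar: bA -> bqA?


LHS has context (more than one symbol) and |LHS| ≤ |RHS|
Classification: Type 1 (Context-Sensitive)


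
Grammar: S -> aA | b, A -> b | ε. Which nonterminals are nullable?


A nonterminal is nullable iff some alternative derives ε (directly, or every symbol in it is nullable)
Nullable: {A}


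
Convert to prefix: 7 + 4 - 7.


left-to-right (same/higher precedence on left): tree is (- (+ 7 4) 7)
Prefix: - + 7 4 7


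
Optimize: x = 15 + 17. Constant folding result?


15 + 17 = 32 at compile time
Optimized: x = 32
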